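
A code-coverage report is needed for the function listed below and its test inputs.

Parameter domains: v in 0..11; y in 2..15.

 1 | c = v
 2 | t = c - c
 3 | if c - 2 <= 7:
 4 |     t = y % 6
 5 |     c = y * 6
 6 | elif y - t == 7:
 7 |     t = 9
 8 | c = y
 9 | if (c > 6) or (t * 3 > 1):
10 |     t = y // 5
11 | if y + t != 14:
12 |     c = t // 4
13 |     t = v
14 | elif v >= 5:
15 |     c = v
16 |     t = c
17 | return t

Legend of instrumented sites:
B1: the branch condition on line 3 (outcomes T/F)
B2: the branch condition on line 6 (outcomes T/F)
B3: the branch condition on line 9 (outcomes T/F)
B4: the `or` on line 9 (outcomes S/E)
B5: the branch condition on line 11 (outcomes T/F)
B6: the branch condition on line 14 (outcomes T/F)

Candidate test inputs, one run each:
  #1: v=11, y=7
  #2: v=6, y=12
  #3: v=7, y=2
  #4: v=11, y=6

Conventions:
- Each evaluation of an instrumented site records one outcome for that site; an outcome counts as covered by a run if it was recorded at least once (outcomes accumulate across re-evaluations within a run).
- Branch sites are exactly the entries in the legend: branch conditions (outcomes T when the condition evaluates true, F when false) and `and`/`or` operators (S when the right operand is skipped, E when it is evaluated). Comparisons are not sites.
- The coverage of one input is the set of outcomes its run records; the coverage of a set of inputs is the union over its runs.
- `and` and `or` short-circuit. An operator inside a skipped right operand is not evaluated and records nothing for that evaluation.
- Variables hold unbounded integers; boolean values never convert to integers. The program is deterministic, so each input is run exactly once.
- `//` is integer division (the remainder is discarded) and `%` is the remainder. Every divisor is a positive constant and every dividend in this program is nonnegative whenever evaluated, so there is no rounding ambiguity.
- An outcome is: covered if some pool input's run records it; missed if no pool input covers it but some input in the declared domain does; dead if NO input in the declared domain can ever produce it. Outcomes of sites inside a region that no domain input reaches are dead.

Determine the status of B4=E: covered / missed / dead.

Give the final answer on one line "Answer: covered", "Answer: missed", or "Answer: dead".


B4=E is recorded by pool input(s) 3, 4 -> covered
Answer: covered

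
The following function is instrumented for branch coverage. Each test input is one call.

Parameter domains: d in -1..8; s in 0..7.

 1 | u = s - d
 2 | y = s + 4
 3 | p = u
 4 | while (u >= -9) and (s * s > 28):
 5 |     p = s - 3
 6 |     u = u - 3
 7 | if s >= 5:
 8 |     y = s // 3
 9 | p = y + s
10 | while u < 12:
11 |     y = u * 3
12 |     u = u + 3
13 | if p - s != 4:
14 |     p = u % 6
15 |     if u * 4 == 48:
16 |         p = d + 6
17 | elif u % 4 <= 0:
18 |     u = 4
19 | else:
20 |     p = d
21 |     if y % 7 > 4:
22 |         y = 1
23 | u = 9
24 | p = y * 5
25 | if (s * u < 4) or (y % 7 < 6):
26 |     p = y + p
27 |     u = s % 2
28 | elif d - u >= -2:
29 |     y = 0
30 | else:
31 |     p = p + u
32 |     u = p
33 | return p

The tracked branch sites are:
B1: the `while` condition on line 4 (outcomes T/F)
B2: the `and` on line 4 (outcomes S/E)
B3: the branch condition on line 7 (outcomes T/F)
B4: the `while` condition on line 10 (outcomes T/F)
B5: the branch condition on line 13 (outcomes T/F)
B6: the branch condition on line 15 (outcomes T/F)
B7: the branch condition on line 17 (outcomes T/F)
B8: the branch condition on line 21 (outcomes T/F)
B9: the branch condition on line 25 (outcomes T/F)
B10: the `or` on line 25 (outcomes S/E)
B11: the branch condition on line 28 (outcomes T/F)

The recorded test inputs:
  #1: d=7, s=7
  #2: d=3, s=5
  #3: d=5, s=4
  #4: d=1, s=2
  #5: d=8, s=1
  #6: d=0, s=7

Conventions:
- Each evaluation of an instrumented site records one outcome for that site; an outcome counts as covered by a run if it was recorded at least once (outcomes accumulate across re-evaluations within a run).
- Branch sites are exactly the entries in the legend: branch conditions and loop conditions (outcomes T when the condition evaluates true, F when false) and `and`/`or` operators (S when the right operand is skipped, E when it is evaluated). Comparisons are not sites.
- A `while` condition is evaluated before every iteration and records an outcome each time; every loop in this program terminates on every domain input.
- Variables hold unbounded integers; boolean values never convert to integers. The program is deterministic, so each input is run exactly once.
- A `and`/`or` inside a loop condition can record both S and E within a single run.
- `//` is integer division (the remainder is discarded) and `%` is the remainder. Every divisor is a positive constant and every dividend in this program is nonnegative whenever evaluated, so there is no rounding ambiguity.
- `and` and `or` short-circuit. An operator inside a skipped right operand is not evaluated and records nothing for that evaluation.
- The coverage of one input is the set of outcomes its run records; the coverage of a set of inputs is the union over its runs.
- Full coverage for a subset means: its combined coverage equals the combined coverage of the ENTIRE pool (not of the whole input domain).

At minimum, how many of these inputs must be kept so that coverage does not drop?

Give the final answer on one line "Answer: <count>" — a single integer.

input #1 (d=7, s=7): events B2->E, B1->T, B2->E, B1->T, B2->E, B1->T, B2->E, B1->T, B2->S, B1->F, B3->T, B4->T, B4->T, B4->T, ...; covers B1=T, B1=F, B2=S, B2=E, B3=T, B4=T, B4=F, B5=T, B6=T, B9=F, B10=E, B11=T
input #2 (d=3, s=5): events B2->E, B1->F, B3->T, B4->T, B4->T, B4->T, B4->T, B4->F, B5->T, B6->F, B10->E, B9->T; covers B1=F, B2=E, B3=T, B4=T, B4=F, B5=T, B6=F, B9=T, B10=E
input #3 (d=5, s=4): events B2->E, B1->F, B3->F, B4->T, B4->T, B4->T, B4->T, B4->T, B4->F, B5->T, B6->F, B10->E, B9->T; covers B1=F, B2=E, B3=F, B4=T, B4=F, B5=T, B6=F, B9=T, B10=E
input #4 (d=1, s=2): events B2->E, B1->F, B3->F, B4->T, B4->T, B4->T, B4->T, B4->F, B5->T, B6->F, B10->E, B9->T; covers B1=F, B2=E, B3=F, B4=T, B4=F, B5=T, B6=F, B9=T, B10=E
input #5 (d=8, s=1): events B2->E, B1->F, B3->F, B4->T, B4->T, B4->T, B4->T, B4->T, B4->T, B4->T, B4->F, B5->T, B6->F, B10->E, ...; covers B1=F, B2=E, B3=F, B4=T, B4=F, B5=T, B6=F, B9=T, B10=E
input #6 (d=0, s=7): events B2->E, B1->T, B2->E, B1->T, B2->E, B1->T, B2->E, B1->T, B2->E, B1->T, B2->E, B1->T, B2->S, B1->F, ...; covers B1=T, B1=F, B2=S, B2=E, B3=T, B4=T, B4=F, B5=T, B6=F, B9=T, B10=E
union over all inputs: B1=T, B1=F, B2=S, B2=E, B3=T, B3=F, B4=T, B4=F, B5=T, B6=T, B6=F, B9=T, B9=F, B10=E, B11=T (15 outcomes)
checked all size-1 subsets: none covers 15 outcomes (max 12/15)
the canonical winner is {1, 3}: size 2, full 15-outcome coverage, earliest index list among size-2 covers

Answer: 2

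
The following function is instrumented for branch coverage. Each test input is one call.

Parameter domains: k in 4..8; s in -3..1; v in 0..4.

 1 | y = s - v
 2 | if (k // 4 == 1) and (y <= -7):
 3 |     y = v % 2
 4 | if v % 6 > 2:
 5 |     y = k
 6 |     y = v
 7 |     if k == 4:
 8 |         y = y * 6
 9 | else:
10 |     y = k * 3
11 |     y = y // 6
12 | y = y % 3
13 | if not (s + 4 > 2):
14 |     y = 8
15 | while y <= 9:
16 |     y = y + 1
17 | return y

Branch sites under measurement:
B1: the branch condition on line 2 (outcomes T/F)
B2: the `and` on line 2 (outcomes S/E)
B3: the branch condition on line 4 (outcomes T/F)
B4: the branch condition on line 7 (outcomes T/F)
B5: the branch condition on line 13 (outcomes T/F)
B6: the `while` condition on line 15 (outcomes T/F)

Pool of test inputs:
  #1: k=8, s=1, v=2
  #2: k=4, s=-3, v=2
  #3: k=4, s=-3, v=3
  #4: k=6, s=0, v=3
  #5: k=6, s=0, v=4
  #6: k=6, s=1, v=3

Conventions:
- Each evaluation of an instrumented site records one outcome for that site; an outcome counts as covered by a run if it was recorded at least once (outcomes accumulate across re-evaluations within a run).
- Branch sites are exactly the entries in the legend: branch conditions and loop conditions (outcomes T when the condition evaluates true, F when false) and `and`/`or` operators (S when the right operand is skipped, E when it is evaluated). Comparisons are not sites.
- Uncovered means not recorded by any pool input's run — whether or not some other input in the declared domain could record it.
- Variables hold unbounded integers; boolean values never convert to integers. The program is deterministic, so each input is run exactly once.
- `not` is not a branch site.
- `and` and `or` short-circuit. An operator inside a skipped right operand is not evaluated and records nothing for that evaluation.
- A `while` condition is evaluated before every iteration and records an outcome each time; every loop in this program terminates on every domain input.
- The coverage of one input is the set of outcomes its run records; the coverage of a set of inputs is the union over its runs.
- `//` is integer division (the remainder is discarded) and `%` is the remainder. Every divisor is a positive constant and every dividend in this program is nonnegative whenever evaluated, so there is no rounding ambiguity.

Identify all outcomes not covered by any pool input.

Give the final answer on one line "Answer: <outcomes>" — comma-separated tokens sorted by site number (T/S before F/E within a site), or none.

test 1 (k=8, s=1, v=2) fires B2->S, B1->F, B3->F, B5->F, B6->T, B6->T, B6->T, B6->T, B6->T, B6->T, B6->T, B6->T, B6->T, B6->F; hits B1=F, B2=S, B3=F, B5=F, B6=T, B6=F
test 2 (k=4, s=-3, v=2) fires B2->E, B1->F, B3->F, B5->T, B6->T, B6->T, B6->F; hits B1=F, B2=E, B3=F, B5=T, B6=T, B6=F
test 3 (k=4, s=-3, v=3) fires B2->E, B1->F, B3->T, B4->T, B5->T, B6->T, B6->T, B6->F; hits B1=F, B2=E, B3=T, B4=T, B5=T, B6=T, B6=F
test 4 (k=6, s=0, v=3) fires B2->E, B1->F, B3->T, B4->F, B5->F, B6->T, B6->T, B6->T, B6->T, B6->T, B6->T, B6->T, B6->T, B6->T, ...; hits B1=F, B2=E, B3=T, B4=F, B5=F, B6=T, B6=F
test 5 (k=6, s=0, v=4) fires B2->E, B1->F, B3->T, B4->F, B5->F, B6->T, B6->T, B6->T, B6->T, B6->T, B6->T, B6->T, B6->T, B6->T, ...; hits B1=F, B2=E, B3=T, B4=F, B5=F, B6=T, B6=F
test 6 (k=6, s=1, v=3) fires B2->E, B1->F, B3->T, B4->F, B5->F, B6->T, B6->T, B6->T, B6->T, B6->T, B6->T, B6->T, B6->T, B6->T, ...; hits B1=F, B2=E, B3=T, B4=F, B5=F, B6=T, B6=F
union over the pool: B1=F, B2=S, B2=E, B3=T, B3=F, B4=T, B4=F, B5=T, B5=F, B6=T, B6=F
uncovered (1 of 12): B1=T

Answer: B1=T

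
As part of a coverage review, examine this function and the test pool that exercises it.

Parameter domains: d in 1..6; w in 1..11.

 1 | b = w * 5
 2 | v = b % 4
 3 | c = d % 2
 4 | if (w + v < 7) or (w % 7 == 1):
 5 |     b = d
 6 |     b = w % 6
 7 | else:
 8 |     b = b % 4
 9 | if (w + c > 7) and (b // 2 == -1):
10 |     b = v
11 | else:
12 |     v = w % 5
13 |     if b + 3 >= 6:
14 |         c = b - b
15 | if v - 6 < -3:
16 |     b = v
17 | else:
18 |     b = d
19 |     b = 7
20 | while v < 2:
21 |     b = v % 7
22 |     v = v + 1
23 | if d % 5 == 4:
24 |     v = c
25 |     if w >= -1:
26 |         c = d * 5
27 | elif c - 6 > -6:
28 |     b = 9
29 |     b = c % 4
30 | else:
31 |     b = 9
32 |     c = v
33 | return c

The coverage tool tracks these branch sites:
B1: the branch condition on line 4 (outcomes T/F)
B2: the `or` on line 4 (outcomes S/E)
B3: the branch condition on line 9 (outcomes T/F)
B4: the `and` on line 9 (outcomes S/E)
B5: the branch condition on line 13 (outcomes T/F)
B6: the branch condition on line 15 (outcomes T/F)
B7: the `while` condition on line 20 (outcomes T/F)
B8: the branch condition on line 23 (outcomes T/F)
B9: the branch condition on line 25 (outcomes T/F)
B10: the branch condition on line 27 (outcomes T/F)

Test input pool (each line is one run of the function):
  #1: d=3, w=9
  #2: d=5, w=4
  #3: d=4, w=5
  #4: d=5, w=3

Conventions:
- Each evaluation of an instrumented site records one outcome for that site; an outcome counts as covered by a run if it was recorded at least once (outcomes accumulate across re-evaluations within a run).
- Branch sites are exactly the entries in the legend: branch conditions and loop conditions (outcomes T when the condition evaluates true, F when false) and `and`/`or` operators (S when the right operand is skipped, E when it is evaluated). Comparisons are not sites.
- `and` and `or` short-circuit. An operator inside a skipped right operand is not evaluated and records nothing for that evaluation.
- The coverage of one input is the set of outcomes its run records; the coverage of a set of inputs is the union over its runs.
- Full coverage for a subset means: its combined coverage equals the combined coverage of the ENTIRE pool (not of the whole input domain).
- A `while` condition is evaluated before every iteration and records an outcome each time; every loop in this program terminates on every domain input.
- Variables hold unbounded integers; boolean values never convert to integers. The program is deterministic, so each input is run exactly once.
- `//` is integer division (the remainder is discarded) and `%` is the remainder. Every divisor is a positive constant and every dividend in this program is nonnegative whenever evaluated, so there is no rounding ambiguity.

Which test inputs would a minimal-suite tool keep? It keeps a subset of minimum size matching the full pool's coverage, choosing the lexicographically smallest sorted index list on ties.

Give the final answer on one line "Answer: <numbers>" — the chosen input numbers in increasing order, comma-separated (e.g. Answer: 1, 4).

#1 (d=3, w=9) -> covered: B1=F, B2=E, B3=F, B4=E, B5=F, B6=F, B7=F, B8=F, B10=T
#2 (d=5, w=4) -> covered: B1=T, B2=S, B3=F, B4=S, B5=T, B6=F, B7=F, B8=F, B10=F
#3 (d=4, w=5) -> covered: B1=T, B2=S, B3=F, B4=S, B5=T, B6=T, B7=T, B7=F, B8=T, B9=T
#4 (d=5, w=3) -> covered: B1=T, B2=S, B3=F, B4=S, B5=T, B6=F, B7=F, B8=F, B10=F
together the pool reaches 18 outcomes: B1=T, B1=F, B2=S, B2=E, B3=F, B4=S, B4=E, B5=T, B5=F, B6=T, B6=F, B7=T, B7=F, B8=T, B8=F, B9=T, B10=T, B10=F
no size-1 subset reaches all 18 outcomes (best union: 10/18)
no size-2 subset reaches all 18 outcomes (best union: 17/18)
inputs {1, 2, 3} (size 3) cover everything; no size-3 subset with a lexicographically smaller index list covers all 18

Answer: 1, 2, 3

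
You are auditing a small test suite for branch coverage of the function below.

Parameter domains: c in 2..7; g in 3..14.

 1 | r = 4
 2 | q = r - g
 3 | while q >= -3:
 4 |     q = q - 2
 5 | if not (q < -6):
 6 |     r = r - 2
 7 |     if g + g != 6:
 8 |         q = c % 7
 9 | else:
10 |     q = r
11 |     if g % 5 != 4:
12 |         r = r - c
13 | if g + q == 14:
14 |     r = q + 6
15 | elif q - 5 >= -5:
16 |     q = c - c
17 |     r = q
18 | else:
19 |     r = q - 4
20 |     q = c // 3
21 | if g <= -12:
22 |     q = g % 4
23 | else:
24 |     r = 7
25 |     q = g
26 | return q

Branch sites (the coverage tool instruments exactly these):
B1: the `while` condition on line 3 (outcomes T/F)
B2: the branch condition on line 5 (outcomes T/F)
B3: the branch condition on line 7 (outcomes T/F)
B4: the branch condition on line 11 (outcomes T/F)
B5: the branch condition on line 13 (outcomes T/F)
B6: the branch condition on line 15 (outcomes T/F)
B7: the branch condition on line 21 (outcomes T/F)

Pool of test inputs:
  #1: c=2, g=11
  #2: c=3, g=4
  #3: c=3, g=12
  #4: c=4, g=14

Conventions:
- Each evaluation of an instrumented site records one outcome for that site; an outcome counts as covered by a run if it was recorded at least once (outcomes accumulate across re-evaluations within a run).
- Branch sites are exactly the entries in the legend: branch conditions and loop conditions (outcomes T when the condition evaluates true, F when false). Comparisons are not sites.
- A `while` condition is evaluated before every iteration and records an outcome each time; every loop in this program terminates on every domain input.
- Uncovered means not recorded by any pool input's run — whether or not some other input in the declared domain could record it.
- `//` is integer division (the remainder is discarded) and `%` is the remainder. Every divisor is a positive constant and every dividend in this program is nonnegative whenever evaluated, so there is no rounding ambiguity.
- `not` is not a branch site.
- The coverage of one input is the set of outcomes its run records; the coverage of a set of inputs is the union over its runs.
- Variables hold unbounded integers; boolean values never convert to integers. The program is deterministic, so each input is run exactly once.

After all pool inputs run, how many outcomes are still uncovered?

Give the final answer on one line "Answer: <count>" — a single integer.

input #1 (c=2, g=11): events B1->F, B2->F, B4->T, B5->F, B6->T, B7->F; covers B1=F, B2=F, B4=T, B5=F, B6=T, B7=F
input #2 (c=3, g=4): events B1->T, B1->T, B1->F, B2->T, B3->T, B5->F, B6->T, B7->F; covers B1=T, B1=F, B2=T, B3=T, B5=F, B6=T, B7=F
input #3 (c=3, g=12): events B1->F, B2->F, B4->T, B5->F, B6->T, B7->F; covers B1=F, B2=F, B4=T, B5=F, B6=T, B7=F
input #4 (c=4, g=14): events B1->F, B2->F, B4->F, B5->F, B6->T, B7->F; covers B1=F, B2=F, B4=F, B5=F, B6=T, B7=F
union over the pool: B1=T, B1=F, B2=T, B2=F, B3=T, B4=T, B4=F, B5=F, B6=T, B7=F
uncovered (4 of 14): B3=F, B5=T, B6=F, B7=T

Answer: 4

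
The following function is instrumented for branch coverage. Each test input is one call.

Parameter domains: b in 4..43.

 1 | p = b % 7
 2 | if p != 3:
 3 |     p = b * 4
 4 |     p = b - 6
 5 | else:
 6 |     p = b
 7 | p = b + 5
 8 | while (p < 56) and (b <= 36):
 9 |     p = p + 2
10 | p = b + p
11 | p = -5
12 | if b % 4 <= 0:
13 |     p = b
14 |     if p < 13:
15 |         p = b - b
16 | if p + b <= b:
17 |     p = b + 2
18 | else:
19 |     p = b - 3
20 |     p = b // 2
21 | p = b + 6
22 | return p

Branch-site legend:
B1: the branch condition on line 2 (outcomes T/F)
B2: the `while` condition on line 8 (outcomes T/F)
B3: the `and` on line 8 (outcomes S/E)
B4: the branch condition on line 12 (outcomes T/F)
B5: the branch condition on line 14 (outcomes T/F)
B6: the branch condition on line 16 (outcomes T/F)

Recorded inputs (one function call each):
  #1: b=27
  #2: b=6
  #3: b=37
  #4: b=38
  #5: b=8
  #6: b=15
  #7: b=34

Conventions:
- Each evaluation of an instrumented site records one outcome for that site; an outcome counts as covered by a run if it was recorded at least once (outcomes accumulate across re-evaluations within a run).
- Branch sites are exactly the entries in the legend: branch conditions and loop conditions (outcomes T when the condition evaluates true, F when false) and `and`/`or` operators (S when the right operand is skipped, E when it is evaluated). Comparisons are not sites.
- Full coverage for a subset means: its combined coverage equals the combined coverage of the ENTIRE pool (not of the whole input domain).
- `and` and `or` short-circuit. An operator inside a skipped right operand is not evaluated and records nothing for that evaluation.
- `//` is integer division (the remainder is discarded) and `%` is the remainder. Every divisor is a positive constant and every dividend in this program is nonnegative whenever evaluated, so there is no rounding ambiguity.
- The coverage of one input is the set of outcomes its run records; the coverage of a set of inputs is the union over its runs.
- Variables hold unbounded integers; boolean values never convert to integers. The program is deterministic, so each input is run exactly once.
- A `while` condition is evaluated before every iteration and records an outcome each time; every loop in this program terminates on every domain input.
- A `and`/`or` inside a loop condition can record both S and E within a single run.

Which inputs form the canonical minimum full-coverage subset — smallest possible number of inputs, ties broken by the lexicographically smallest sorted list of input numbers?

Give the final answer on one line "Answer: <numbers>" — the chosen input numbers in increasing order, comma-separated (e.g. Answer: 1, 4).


#1 (b=27) -> B1->T, B3->E, B2->T, B3->E, B2->T, B3->E, B2->T, B3->E, B2->T, B3->E, B2->T, B3->E, B2->T, B3->E, ...; covered: B1=T, B2=T, B2=F, B3=S, B3=E, B4=F, B6=T
#2 (b=6) -> B1->T, B3->E, B2->T, B3->E, B2->T, B3->E, B2->T, B3->E, B2->T, B3->E, B2->T, B3->E, B2->T, B3->E, ...; covered: B1=T, B2=T, B2=F, B3=S, B3=E, B4=F, B6=T
#3 (b=37) -> B1->T, B3->E, B2->F, B4->F, B6->T; covered: B1=T, B2=F, B3=E, B4=F, B6=T
#4 (b=38) -> B1->F, B3->E, B2->F, B4->F, B6->T; covered: B1=F, B2=F, B3=E, B4=F, B6=T
#5 (b=8) -> B1->T, B3->E, B2->T, B3->E, B2->T, B3->E, B2->T, B3->E, B2->T, B3->E, B2->T, B3->E, B2->T, B3->E, ...; covered: B1=T, B2=T, B2=F, B3=S, B3=E, B4=T, B5=T, B6=T
#6 (b=15) -> B1->T, B3->E, B2->T, B3->E, B2->T, B3->E, B2->T, B3->E, B2->T, B3->E, B2->T, B3->E, B2->T, B3->E, ...; covered: B1=T, B2=T, B2=F, B3=S, B3=E, B4=F, B6=T
#7 (b=34) -> B1->T, B3->E, B2->T, B3->E, B2->T, B3->E, B2->T, B3->E, B2->T, B3->E, B2->T, B3->E, B2->T, B3->E, ...; covered: B1=T, B2=T, B2=F, B3=S, B3=E, B4=F, B6=T
the full pool covers 10 outcomes: B1=T, B1=F, B2=T, B2=F, B3=S, B3=E, B4=T, B4=F, B5=T, B6=T
checked all size-1 subsets: none covers 10 outcomes (max 8/10)
at size 2, {4, 5} reaches all 10 outcomes; every lexicographically earlier size-2 subset fails
Answer: 4, 5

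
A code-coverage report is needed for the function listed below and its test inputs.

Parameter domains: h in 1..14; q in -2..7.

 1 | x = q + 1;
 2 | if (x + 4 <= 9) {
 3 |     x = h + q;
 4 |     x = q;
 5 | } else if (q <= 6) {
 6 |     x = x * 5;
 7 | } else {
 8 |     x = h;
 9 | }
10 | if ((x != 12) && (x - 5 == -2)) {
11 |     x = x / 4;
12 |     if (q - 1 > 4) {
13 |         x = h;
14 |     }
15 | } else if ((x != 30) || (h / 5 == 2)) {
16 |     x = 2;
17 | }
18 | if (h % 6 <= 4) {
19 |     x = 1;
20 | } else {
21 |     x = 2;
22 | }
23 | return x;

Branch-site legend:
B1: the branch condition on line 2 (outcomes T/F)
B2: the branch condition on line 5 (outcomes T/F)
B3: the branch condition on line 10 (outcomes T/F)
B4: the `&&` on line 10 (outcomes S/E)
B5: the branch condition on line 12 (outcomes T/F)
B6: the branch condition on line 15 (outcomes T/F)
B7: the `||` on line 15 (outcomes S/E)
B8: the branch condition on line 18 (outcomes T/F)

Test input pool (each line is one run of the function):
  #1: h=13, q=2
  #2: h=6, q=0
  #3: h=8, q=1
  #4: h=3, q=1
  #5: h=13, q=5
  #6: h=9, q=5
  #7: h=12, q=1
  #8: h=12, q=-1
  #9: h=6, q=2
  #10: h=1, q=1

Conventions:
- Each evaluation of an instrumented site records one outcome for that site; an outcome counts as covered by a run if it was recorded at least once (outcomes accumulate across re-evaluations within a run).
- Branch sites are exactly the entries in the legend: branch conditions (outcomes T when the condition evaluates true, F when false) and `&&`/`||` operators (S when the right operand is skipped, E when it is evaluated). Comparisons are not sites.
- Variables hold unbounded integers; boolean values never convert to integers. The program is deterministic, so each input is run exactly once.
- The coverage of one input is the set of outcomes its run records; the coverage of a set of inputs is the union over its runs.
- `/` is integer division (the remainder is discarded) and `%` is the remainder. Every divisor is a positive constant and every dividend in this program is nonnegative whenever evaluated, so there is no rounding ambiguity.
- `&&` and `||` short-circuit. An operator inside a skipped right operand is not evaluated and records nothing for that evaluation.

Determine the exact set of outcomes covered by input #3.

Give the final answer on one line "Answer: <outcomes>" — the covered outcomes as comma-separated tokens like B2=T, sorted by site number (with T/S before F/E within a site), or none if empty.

Simulating input #3 (h=8, q=1) step by step:
  B1->T, B4->E, B3->F, B7->S, B6->T, B8->T
distinct outcomes covered: B1=T, B3=F, B4=E, B6=T, B7=S, B8=T

Answer: B1=T, B3=F, B4=E, B6=T, B7=S, B8=T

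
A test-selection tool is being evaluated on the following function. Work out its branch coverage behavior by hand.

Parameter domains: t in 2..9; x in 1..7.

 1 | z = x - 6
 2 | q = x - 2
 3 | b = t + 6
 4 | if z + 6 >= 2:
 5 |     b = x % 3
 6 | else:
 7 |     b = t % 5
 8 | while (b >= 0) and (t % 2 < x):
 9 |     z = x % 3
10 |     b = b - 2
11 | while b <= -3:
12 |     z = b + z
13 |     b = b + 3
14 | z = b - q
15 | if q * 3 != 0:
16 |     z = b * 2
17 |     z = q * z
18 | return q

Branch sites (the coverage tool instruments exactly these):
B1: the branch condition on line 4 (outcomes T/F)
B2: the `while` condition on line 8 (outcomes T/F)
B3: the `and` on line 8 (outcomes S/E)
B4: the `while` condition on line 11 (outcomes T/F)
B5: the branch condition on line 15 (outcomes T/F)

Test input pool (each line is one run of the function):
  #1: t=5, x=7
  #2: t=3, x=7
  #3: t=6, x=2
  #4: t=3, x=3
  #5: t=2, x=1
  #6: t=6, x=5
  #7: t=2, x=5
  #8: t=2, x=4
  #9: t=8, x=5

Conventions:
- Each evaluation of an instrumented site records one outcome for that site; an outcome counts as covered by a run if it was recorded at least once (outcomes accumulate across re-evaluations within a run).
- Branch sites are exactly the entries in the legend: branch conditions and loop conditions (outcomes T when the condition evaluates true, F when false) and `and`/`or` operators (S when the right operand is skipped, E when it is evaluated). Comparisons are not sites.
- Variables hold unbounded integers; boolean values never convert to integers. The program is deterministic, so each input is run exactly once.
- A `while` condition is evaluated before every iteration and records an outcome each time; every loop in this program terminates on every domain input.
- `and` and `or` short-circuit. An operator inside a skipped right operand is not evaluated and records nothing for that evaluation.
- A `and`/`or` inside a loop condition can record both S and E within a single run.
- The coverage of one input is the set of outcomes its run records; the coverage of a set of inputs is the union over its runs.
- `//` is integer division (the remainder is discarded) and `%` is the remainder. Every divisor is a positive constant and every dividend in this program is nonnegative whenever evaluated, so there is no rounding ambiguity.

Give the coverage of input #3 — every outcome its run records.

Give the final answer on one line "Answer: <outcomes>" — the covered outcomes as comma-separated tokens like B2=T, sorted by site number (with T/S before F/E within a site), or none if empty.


Simulating input #3 (t=6, x=2) step by step:
  B1->T, B3->E, B2->T, B3->E, B2->T, B3->S, B2->F, B4->F, B5->F
distinct outcomes covered: B1=T, B2=T, B2=F, B3=S, B3=E, B4=F, B5=F
Answer: B1=T, B2=T, B2=F, B3=S, B3=E, B4=F, B5=F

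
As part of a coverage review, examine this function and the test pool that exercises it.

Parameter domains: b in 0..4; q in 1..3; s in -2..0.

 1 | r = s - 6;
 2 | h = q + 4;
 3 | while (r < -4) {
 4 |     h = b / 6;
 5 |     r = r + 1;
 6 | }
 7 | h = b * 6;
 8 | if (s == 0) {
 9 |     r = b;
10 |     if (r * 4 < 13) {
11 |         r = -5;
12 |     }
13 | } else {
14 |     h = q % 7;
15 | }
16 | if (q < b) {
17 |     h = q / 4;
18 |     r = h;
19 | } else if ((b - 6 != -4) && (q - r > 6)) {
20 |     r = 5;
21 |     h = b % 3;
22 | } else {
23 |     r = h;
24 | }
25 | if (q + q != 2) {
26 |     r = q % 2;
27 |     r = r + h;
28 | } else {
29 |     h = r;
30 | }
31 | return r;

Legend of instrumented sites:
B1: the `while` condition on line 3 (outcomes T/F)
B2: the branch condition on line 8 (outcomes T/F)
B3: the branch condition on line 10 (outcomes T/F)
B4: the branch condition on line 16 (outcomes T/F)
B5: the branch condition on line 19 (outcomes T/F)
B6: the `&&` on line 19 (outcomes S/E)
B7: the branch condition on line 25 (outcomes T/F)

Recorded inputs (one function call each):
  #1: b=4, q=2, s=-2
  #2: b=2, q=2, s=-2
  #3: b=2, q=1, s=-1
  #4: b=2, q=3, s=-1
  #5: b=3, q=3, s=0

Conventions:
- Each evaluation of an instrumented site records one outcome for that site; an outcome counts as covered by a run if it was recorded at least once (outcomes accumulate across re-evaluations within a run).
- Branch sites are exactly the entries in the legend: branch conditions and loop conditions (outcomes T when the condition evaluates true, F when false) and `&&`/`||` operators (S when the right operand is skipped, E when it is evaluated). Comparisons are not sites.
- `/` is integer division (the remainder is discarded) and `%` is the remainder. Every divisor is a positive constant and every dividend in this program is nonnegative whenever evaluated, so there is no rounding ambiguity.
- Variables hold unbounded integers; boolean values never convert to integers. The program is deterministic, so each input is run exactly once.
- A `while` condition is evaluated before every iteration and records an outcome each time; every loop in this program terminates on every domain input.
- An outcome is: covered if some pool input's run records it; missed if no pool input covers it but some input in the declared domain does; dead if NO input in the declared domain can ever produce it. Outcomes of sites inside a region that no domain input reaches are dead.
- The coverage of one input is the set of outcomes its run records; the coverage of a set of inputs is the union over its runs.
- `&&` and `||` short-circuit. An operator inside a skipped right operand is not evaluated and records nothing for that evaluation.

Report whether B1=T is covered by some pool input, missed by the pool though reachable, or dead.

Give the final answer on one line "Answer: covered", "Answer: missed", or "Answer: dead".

B1=T is recorded by pool input(s) 1, 2, 3, 4, 5 -> covered

Answer: covered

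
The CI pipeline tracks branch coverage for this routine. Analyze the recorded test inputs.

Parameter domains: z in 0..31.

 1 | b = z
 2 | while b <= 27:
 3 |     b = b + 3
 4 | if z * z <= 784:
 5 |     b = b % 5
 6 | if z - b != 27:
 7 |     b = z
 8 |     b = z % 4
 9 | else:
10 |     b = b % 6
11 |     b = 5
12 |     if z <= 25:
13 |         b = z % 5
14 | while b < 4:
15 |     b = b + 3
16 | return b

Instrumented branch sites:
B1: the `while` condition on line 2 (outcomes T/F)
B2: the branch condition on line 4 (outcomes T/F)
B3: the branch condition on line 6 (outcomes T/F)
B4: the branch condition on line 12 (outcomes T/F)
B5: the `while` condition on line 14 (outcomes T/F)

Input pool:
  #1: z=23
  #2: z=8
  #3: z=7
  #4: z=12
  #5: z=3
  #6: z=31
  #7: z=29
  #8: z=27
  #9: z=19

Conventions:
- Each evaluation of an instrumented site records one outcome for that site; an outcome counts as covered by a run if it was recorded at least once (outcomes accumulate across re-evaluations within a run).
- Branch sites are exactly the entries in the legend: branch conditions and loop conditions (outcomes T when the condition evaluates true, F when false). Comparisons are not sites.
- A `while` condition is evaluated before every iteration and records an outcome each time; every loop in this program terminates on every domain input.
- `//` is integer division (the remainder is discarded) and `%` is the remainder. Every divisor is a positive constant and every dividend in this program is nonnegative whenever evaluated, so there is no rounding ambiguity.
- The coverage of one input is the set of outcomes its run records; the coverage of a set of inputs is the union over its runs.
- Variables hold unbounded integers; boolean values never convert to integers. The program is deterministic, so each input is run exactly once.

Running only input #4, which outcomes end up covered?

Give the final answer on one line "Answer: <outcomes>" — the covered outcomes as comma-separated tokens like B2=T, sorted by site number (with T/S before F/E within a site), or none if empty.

Simulating input #4 (z=12) step by step:
  B1->T, B1->T, B1->T, B1->T, B1->T, B1->T, B1->F, B2->T, B3->T, B5->T
  B5->T, B5->F
collecting distinct outcomes: B1=T, B1=F, B2=T, B3=T, B5=T, B5=F

Answer: B1=T, B1=F, B2=T, B3=T, B5=T, B5=F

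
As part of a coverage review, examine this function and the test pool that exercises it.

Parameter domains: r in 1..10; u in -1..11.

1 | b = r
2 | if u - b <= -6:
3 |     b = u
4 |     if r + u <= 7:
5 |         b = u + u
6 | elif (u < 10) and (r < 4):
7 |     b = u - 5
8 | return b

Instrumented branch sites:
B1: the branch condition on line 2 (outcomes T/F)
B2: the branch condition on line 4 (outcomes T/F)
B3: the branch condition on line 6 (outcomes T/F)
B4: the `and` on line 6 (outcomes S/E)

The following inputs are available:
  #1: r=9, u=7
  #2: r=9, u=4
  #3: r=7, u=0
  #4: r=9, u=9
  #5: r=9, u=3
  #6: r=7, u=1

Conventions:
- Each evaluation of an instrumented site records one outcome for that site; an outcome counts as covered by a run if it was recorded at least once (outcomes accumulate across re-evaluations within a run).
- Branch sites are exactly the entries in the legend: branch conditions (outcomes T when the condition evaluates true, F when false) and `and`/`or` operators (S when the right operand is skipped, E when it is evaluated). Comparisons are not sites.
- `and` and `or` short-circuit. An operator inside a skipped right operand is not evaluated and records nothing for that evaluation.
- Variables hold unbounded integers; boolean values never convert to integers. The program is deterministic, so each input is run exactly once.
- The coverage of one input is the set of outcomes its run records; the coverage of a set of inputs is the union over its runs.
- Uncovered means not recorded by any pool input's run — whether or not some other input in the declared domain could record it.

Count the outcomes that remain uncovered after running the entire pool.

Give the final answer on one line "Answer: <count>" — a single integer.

#1 (r=9, u=7) -> B1->F, B4->E, B3->F; covered: B1=F, B3=F, B4=E
#2 (r=9, u=4) -> B1->F, B4->E, B3->F; covered: B1=F, B3=F, B4=E
#3 (r=7, u=0) -> B1->T, B2->T; covered: B1=T, B2=T
#4 (r=9, u=9) -> B1->F, B4->E, B3->F; covered: B1=F, B3=F, B4=E
#5 (r=9, u=3) -> B1->T, B2->F; covered: B1=T, B2=F
#6 (r=7, u=1) -> B1->T, B2->F; covered: B1=T, B2=F
union over the pool: B1=T, B1=F, B2=T, B2=F, B3=F, B4=E
uncovered (2 of 8): B3=T, B4=S

Answer: 2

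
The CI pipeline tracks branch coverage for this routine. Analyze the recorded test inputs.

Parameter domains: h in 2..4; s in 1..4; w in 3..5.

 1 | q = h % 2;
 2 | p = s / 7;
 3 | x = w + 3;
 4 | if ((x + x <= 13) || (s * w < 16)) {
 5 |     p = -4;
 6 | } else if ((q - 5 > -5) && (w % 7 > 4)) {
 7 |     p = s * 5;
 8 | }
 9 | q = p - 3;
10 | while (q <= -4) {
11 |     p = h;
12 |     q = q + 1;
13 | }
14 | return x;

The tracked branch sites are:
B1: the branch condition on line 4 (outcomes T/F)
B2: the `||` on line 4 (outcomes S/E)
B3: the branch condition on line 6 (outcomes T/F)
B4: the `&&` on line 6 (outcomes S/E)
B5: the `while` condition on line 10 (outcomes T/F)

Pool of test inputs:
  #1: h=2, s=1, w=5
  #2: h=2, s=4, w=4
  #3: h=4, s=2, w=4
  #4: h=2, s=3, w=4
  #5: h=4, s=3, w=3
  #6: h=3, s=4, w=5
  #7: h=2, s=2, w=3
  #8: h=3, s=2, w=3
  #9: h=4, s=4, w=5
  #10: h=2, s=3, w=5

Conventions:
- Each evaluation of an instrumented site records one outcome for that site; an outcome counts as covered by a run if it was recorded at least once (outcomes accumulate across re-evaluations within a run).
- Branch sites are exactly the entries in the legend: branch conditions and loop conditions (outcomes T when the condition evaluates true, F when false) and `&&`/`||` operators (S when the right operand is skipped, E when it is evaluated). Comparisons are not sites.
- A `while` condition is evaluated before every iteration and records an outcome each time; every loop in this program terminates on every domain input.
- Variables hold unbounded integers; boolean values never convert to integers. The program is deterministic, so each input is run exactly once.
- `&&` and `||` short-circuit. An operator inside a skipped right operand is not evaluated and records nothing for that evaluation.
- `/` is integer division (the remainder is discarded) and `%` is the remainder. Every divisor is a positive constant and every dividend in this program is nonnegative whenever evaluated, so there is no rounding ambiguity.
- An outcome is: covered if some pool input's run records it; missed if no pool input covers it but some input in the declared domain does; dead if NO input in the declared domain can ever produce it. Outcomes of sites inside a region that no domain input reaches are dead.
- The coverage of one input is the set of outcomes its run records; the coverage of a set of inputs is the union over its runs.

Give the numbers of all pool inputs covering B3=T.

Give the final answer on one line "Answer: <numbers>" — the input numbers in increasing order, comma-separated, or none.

input #1 (h=2, s=1, w=5): misses B3=T
input #2 (h=2, s=4, w=4): misses B3=T
input #3 (h=4, s=2, w=4): misses B3=T
input #4 (h=2, s=3, w=4): misses B3=T
input #5 (h=4, s=3, w=3): misses B3=T
input #6 (h=3, s=4, w=5): covers B3=T
input #7 (h=2, s=2, w=3): misses B3=T
input #8 (h=3, s=2, w=3): misses B3=T
input #9 (h=4, s=4, w=5): misses B3=T
input #10 (h=2, s=3, w=5): misses B3=T

Answer: 6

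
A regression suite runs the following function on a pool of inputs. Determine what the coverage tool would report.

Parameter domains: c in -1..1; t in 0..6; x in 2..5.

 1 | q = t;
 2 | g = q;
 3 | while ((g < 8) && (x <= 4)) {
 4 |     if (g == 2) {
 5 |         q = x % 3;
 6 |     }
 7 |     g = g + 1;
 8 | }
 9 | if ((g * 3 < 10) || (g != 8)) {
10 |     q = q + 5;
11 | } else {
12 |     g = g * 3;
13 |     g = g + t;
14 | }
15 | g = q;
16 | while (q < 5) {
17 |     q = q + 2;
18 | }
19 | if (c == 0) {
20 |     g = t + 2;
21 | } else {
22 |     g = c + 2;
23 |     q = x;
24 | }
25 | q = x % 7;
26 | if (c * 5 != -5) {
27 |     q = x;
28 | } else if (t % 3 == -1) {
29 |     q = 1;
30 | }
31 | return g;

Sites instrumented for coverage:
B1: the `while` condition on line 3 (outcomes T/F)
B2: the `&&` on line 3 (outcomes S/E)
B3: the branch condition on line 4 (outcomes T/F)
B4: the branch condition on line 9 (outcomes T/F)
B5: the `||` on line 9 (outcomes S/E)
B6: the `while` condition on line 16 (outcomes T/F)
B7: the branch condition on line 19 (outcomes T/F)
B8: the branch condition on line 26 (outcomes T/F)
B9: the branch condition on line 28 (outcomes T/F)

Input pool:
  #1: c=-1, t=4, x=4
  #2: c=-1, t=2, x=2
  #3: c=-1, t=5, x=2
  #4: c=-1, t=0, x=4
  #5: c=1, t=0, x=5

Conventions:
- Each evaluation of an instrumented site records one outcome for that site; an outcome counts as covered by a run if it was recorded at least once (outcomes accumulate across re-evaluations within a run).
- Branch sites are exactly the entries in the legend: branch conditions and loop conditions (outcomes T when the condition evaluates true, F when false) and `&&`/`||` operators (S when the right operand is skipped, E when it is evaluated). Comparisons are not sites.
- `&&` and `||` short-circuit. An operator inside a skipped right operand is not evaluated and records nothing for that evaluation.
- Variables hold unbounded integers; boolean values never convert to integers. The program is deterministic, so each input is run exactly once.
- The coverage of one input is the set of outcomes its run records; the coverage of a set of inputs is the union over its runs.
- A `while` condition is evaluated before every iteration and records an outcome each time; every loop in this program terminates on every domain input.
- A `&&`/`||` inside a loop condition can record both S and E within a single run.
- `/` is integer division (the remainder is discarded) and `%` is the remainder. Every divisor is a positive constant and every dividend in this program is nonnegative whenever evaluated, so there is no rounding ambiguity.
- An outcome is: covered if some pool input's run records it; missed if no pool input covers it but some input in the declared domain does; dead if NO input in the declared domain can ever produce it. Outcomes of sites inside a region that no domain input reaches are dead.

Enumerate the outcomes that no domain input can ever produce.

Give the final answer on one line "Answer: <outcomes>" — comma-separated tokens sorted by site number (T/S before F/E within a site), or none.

checking every outcome against all 84 domain inputs:
  B9=T: unreachable across the whole domain -> dead
  reachable outcomes have witnesses, e.g. B1=T (e.g. c=-1, t=0, x=2), B1=F (e.g. c=-1, t=0, x=2), B2=S (e.g. c=-1, t=0, x=2), B2=E (e.g. c=-1, t=0, x=2)

Answer: B9=T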